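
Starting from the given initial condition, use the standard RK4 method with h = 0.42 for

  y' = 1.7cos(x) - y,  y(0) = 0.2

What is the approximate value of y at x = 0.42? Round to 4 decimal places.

RK4: k1 = f(x_n, y_n); k2 = f(x_n + h/2, y_n + (h/2)·k1); k3 = f(x_n + h/2, y_n + (h/2)·k2); k4 = f(x_n + h, y_n + h·k3); y_{n+1} = y_n + (h/6)·(k1 + 2k2 + 2k3 + k4).
x=0.000000, y=0.200000:
  k1 = f(0.000000, 0.200000) = 1.500000
  k2 = f(0.210000, 0.515000) = 1.147653
  k3 = f(0.210000, 0.441007) = 1.221646
  k4 = f(0.420000, 0.713091) = 0.839160
  y ← 0.200000 + (0.42/6)·(k1 + 2k2 + 2k3 + k4) = 0.695443
y(0.42) ≈ 0.6954

0.6954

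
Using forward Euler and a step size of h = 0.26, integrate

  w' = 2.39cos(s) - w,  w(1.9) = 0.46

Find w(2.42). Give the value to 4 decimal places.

-0.2421

Euler: w_{n+1} = w_n + h·f(s_n, w_n).
s=1.900000, w=0.460000: f=-1.232662 → w ← 0.460000 + 0.26·(-1.232662) = 0.139508
s=2.160000, w=0.139508: f=-1.467629 → w ← 0.139508 + 0.26·(-1.467629) = -0.242076
w(2.42) ≈ -0.2421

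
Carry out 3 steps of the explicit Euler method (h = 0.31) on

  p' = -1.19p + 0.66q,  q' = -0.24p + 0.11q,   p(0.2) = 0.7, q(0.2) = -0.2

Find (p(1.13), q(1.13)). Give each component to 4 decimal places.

Euler on (p,q): p_{n+1} = p_n + h·p', q_{n+1} = q_n + h·q'.
0.200000: (0.700000, -0.200000); f=(-0.965000, -0.190000) → (0.400850, -0.258900)
0.510000: (0.400850, -0.258900); f=(-0.647886, -0.124683) → (0.200005, -0.297552)
0.820000: (0.200005, -0.297552); f=(-0.434391, -0.080732) → (0.065344, -0.322579)
(p(1.13), q(1.13)) ≈ (0.0653, -0.3226)

0.0653, -0.3226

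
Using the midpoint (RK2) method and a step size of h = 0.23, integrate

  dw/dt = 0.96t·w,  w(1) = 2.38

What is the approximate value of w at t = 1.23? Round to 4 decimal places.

Midpoint: k1 = f(t_n, w_n); k2 = f(t_n + h/2, w_n + (h/2)·k1); w_{n+1} = w_n + h·k2.
t=1.000000, w=2.380000:
  k1 = f(1.000000, 2.380000) = 2.284800
  k2 = f(1.115000, 2.642752) = 2.828802
  w ← 2.380000 + 0.23·2.828802 = 3.030624
w(1.23) ≈ 3.0306

3.0306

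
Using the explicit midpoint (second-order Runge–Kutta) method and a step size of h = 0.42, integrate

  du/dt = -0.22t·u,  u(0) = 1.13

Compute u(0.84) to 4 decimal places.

Midpoint: k1 = f(t_n, u_n); k2 = f(t_n + h/2, u_n + (h/2)·k1); u_{n+1} = u_n + h·k2.
t=0.000000, u=1.130000:
  k1 = f(0.000000, 1.130000) = 0.000000
  k2 = f(0.210000, 1.130000) = -0.052206
  u ← 1.130000 + 0.42·(-0.052206) = 1.108073
t=0.420000, u=1.108073:
  k1 = f(0.420000, 1.108073) = -0.102386
  k2 = f(0.630000, 1.086572) = -0.150599
  u ← 1.108073 + 0.42·(-0.150599) = 1.044822
u(0.84) ≈ 1.0448

1.0448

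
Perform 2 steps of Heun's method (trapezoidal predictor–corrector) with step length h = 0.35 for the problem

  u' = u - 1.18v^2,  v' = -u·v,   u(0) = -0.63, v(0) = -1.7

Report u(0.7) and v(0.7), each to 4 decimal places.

Heun on (u,v): k1 = f(t_n, state_n); k2 = f(t_n + h, state_n + h·k1); state_{n+1} = state_n + (h/2)·(k1 + k2).
0.000000: (-0.630000, -1.700000)
  k1 = (-4.040200, -1.071000)
  predictor → (-2.044070, -2.074850)
  k2 = (-7.123973, -4.241139)
  → (-2.583730, -2.629624)
0.350000: (-2.583730, -2.629624)
  k1 = (-10.743340, -6.794240)
  predictor → (-6.343899, -5.007608)
  k2 = (-35.933744, -31.767763)
  → (-10.752220, -9.377975)
(u(0.7), v(0.7)) ≈ (-10.7522, -9.3780)

-10.7522, -9.3780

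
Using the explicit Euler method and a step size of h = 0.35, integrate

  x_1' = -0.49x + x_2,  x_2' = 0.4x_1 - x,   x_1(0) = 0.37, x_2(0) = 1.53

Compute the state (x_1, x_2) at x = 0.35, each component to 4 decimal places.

Euler on (x_1,x_2): x_1_{n+1} = x_1_n + h·x_1', x_2_{n+1} = x_2_n + h·x_2'.
0.000000: (0.370000, 1.530000); f=(1.530000, 0.148000) → (0.905500, 1.581800)
(x_1(0.35), x_2(0.35)) ≈ (0.9055, 1.5818)

0.9055, 1.5818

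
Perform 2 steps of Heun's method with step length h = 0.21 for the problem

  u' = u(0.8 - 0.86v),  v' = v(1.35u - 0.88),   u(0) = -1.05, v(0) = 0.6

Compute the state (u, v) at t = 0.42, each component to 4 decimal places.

-1.2852, 0.2313

Heun on (u,v): k1 = f(t_n, state_n); k2 = f(t_n + h, state_n + h·k1); state_{n+1} = state_n + (h/2)·(k1 + k2).
0.000000: (-1.050000, 0.600000)
  k1 = (-0.298200, -1.378500)
  predictor → (-1.112622, 0.310515)
  k2 = (-0.592980, -0.739659)
  → (-1.143574, 0.377593)
0.210000: (-1.143574, 0.377593)
  k1 = (-0.543506, -0.915220)
  predictor → (-1.257710, 0.185397)
  k2 = (-0.805637, -0.477937)
  → (-1.285234, 0.231312)
(u(0.42), v(0.42)) ≈ (-1.2852, 0.2313)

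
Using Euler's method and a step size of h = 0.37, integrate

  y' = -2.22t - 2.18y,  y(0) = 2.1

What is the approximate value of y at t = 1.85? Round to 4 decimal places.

Euler: y_{n+1} = y_n + h·f(t_n, y_n).
t=0.000000, y=2.100000: f=-4.578000 → y ← 2.100000 + 0.37·(-4.578000) = 0.406140
t=0.370000, y=0.406140: f=-1.706785 → y ← 0.406140 + 0.37·(-1.706785) = -0.225371
t=0.740000, y=-0.225371: f=-1.151492 → y ← -0.225371 + 0.37·(-1.151492) = -0.651423
t=1.110000, y=-0.651423: f=-1.044099 → y ← -0.651423 + 0.37·(-1.044099) = -1.037739
t=1.480000, y=-1.037739: f=-1.023329 → y ← -1.037739 + 0.37·(-1.023329) = -1.416371
y(1.85) ≈ -1.4164

-1.4164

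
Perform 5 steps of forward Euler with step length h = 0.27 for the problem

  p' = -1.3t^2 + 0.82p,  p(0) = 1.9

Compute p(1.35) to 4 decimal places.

4.2747

Euler: p_{n+1} = p_n + h·f(t_n, p_n).
t=0.000000, p=1.900000: f=1.558000 → p ← 1.900000 + 0.27·1.558000 = 2.320660
t=0.270000, p=2.320660: f=1.808171 → p ← 2.320660 + 0.27·1.808171 = 2.808866
t=0.540000, p=2.808866: f=1.924190 → p ← 2.808866 + 0.27·1.924190 = 3.328398
t=0.810000, p=3.328398: f=1.876356 → p ← 3.328398 + 0.27·1.876356 = 3.835014
t=1.080000, p=3.835014: f=1.628391 → p ← 3.835014 + 0.27·1.628391 = 4.274679
p(1.35) ≈ 4.2747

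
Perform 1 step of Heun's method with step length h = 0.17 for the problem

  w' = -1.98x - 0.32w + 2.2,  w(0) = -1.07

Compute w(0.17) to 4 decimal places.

Heun: k1 = f(x_n, w_n); k2 = f(x_n + h, w_n + h·k1); w_{n+1} = w_n + (h/2)·(k1 + k2).
x=0.000000, w=-1.070000:
  k1 = f(0.000000, -1.070000) = 2.542400
  k2 = f(0.170000, -0.637792) = 2.067493
  w ← -1.070000 + (0.17/2)·(2.542400 + 2.067493) = -0.678159
w(0.17) ≈ -0.6782

-0.6782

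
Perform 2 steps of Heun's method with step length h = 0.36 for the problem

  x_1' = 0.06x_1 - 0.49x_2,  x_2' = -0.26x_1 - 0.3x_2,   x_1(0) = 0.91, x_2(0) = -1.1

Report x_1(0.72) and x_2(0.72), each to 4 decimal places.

1.3388, -1.0775

Heun on (x_1,x_2): k1 = f(t_n, state_n); k2 = f(t_n + h, state_n + h·k1); state_{n+1} = state_n + (h/2)·(k1 + k2).
0.000000: (0.910000, -1.100000)
  k1 = (0.593600, 0.093400)
  predictor → (1.123696, -1.066376)
  k2 = (0.589946, 0.027752)
  → (1.123038, -1.078193)
0.360000: (1.123038, -1.078193)
  k1 = (0.595697, 0.031468)
  predictor → (1.337489, -1.066864)
  k2 = (0.603013, -0.027688)
  → (1.338806, -1.077512)
(x_1(0.72), x_2(0.72)) ≈ (1.3388, -1.0775)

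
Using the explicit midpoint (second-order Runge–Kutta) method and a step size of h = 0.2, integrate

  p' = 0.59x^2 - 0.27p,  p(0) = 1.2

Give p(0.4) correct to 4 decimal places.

1.0888

Midpoint: k1 = f(x_n, p_n); k2 = f(x_n + h/2, p_n + (h/2)·k1); p_{n+1} = p_n + h·k2.
x=0.000000, p=1.200000:
  k1 = f(0.000000, 1.200000) = -0.324000
  k2 = f(0.100000, 1.167600) = -0.309352
  p ← 1.200000 + 0.2·(-0.309352) = 1.138130
x=0.200000, p=1.138130:
  k1 = f(0.200000, 1.138130) = -0.283695
  k2 = f(0.300000, 1.109760) = -0.246535
  p ← 1.138130 + 0.2·(-0.246535) = 1.088823
p(0.4) ≈ 1.0888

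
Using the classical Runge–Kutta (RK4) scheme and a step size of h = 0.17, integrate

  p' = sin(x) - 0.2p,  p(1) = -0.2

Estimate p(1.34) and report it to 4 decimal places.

RK4: k1 = f(x_n, p_n); k2 = f(x_n + h/2, p_n + (h/2)·k1); k3 = f(x_n + h/2, p_n + (h/2)·k2); k4 = f(x_n + h, p_n + h·k3); p_{n+1} = p_n + (h/6)·(k1 + 2k2 + 2k3 + k4).
x=1.000000, p=-0.200000:
  k1 = f(1.000000, -0.200000) = 0.881471
  k2 = f(1.085000, -0.125075) = 0.909318
  k3 = f(1.085000, -0.122708) = 0.908845
  k4 = f(1.170000, -0.045496) = 0.929850
  p ← -0.200000 + (0.17/6)·(k1 + 2k2 + 2k3 + k4) = -0.045650
x=1.170000, p=-0.045650:
  k1 = f(1.170000, -0.045650) = 0.929881
  k2 = f(1.255000, 0.033390) = 0.943871
  k3 = f(1.255000, 0.034579) = 0.943634
  k4 = f(1.340000, 0.114768) = 0.950531
  p ← -0.045650 + (0.17/6)·(k1 + 2k2 + 2k3 + k4) = 0.114587
p(1.34) ≈ 0.1146

0.1146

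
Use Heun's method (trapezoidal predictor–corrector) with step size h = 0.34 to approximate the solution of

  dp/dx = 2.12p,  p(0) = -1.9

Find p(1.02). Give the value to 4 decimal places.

-14.7614

Heun: k1 = f(x_n, p_n); k2 = f(x_n + h, p_n + h·k1); p_{n+1} = p_n + (h/2)·(k1 + k2).
x=0.000000, p=-1.900000:
  k1 = f(0.000000, -1.900000) = -4.028000
  k2 = f(0.340000, -3.269520) = -6.931382
  p ← -1.900000 + (0.34/2)·(-4.028000 + (-6.931382)) = -3.763095
x=0.340000, p=-3.763095:
  k1 = f(0.340000, -3.763095) = -7.977761
  k2 = f(0.680000, -6.475534) = -13.728132
  p ← -3.763095 + (0.34/2)·(-7.977761 + (-13.728132)) = -7.453097
x=0.680000, p=-7.453097:
  k1 = f(0.680000, -7.453097) = -15.800565
  k2 = f(1.020000, -12.825289) = -27.189613
  p ← -7.453097 + (0.34/2)·(-15.800565 + (-27.189613)) = -14.761427
p(1.02) ≈ -14.7614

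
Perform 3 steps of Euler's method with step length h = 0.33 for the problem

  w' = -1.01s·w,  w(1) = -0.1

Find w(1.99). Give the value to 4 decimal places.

Euler: w_{n+1} = w_n + h·f(s_n, w_n).
s=1.000000, w=-0.100000: f=0.101000 → w ← -0.100000 + 0.33·0.101000 = -0.066670
s=1.330000, w=-0.066670: f=0.089558 → w ← -0.066670 + 0.33·0.089558 = -0.037116
s=1.660000, w=-0.037116: f=0.062229 → w ← -0.037116 + 0.33·0.062229 = -0.016580
w(1.99) ≈ -0.0166

-0.0166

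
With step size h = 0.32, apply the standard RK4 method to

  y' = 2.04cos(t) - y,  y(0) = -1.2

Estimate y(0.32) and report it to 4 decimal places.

-0.3231

RK4: k1 = f(t_n, y_n); k2 = f(t_n + h/2, y_n + (h/2)·k1); k3 = f(t_n + h/2, y_n + (h/2)·k2); k4 = f(t_n + h, y_n + h·k3); y_{n+1} = y_n + (h/6)·(k1 + 2k2 + 2k3 + k4).
t=0.000000, y=-1.200000:
  k1 = f(0.000000, -1.200000) = 3.240000
  k2 = f(0.160000, -0.681600) = 2.695544
  k3 = f(0.160000, -0.768713) = 2.782657
  k4 = f(0.320000, -0.309550) = 2.245990
  y ← -1.200000 + (0.32/6)·(k1 + 2k2 + 2k3 + k4) = -0.323072
y(0.32) ≈ -0.3231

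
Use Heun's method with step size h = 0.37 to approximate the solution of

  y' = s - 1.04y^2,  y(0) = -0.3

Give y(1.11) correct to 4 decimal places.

0.2500

Heun: k1 = f(s_n, y_n); k2 = f(s_n + h, y_n + h·k1); y_{n+1} = y_n + (h/2)·(k1 + k2).
s=0.000000, y=-0.300000:
  k1 = f(0.000000, -0.300000) = -0.093600
  k2 = f(0.370000, -0.334632) = 0.253542
  y ← -0.300000 + (0.37/2)·(-0.093600 + 0.253542) = -0.270411
s=0.370000, y=-0.270411:
  k1 = f(0.370000, -0.270411) = 0.293953
  k2 = f(0.740000, -0.161648) = 0.712825
  y ← -0.270411 + (0.37/2)·(0.293953 + 0.712825) = -0.084157
s=0.740000, y=-0.084157:
  k1 = f(0.740000, -0.084157) = 0.732634
  k2 = f(1.110000, 0.186918) = 1.073664
  y ← -0.084157 + (0.37/2)·(0.732634 + 1.073664) = 0.250008
y(1.11) ≈ 0.2500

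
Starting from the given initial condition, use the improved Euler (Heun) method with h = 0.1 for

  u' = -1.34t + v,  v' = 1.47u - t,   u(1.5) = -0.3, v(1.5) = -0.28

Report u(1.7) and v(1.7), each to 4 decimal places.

-0.8281, -0.7605

Heun on (u,v): k1 = f(t_n, state_n); k2 = f(t_n + h, state_n + h·k1); state_{n+1} = state_n + (h/2)·(k1 + k2).
1.500000: (-0.300000, -0.280000)
  k1 = (-2.290000, -1.941000)
  predictor → (-0.529000, -0.474100)
  k2 = (-2.618100, -2.377630)
  → (-0.545405, -0.495932)
1.600000: (-0.545405, -0.495932)
  k1 = (-2.639932, -2.401745)
  predictor → (-0.809398, -0.736106)
  k2 = (-3.014106, -2.889815)
  → (-0.828107, -0.760510)
(u(1.7), v(1.7)) ≈ (-0.8281, -0.7605)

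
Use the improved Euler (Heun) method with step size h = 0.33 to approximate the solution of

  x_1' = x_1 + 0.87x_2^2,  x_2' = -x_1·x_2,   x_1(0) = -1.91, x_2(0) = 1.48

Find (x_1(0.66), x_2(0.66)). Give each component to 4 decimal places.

Heun on (x_1,x_2): k1 = f(t_n, state_n); k2 = f(t_n + h, state_n + h·k1); state_{n+1} = state_n + (h/2)·(k1 + k2).
0.000000: (-1.910000, 1.480000)
  k1 = (-0.004352, 2.826800)
  predictor → (-1.911436, 2.412844)
  k2 = (3.153544, 4.611997)
  → (-1.390383, 2.707402)
0.330000: (-1.390383, 2.707402)
  k1 = (4.986737, 3.764326)
  predictor → (0.255240, 3.949629)
  k2 = (13.826866, -1.008103)
  → (1.713861, 3.162178)
(x_1(0.66), x_2(0.66)) ≈ (1.7139, 3.1622)

1.7139, 3.1622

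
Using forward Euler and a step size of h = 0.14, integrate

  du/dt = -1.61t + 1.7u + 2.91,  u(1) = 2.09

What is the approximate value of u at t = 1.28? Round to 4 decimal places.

Euler: u_{n+1} = u_n + h·f(t_n, u_n).
t=1.000000, u=2.090000: f=4.853000 → u ← 2.090000 + 0.14·4.853000 = 2.769420
t=1.140000, u=2.769420: f=5.782614 → u ← 2.769420 + 0.14·5.782614 = 3.578986
u(1.28) ≈ 3.5790

3.5790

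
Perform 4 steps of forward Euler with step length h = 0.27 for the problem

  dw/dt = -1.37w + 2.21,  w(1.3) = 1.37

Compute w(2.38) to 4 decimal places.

Euler: w_{n+1} = w_n + h·f(t_n, w_n).
t=1.300000, w=1.370000: f=0.333100 → w ← 1.370000 + 0.27·0.333100 = 1.459937
t=1.570000, w=1.459937: f=0.209886 → w ← 1.459937 + 0.27·0.209886 = 1.516606
t=1.840000, w=1.516606: f=0.132249 → w ← 1.516606 + 0.27·0.132249 = 1.552314
t=2.110000, w=1.552314: f=0.083330 → w ← 1.552314 + 0.27·0.083330 = 1.574813
w(2.38) ≈ 1.5748

1.5748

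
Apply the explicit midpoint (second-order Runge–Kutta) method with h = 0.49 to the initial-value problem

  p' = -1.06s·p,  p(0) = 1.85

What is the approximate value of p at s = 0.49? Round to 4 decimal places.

Midpoint: k1 = f(s_n, p_n); k2 = f(s_n + h/2, p_n + (h/2)·k1); p_{n+1} = p_n + h·k2.
s=0.000000, p=1.850000:
  k1 = f(0.000000, 1.850000) = 0.000000
  k2 = f(0.245000, 1.850000) = -0.480445
  p ← 1.850000 + 0.49·(-0.480445) = 1.614582
p(0.49) ≈ 1.6146

1.6146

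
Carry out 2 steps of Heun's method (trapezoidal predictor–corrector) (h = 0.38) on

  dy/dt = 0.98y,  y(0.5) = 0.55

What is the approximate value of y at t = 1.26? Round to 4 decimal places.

1.1432

Heun: k1 = f(t_n, y_n); k2 = f(t_n + h, y_n + h·k1); y_{n+1} = y_n + (h/2)·(k1 + k2).
t=0.500000, y=0.550000:
  k1 = f(0.500000, 0.550000) = 0.539000
  k2 = f(0.880000, 0.754820) = 0.739724
  y ← 0.550000 + (0.38/2)·(0.539000 + 0.739724) = 0.792957
t=0.880000, y=0.792957:
  k1 = f(0.880000, 0.792957) = 0.777098
  k2 = f(1.260000, 1.088255) = 1.066490
  y ← 0.792957 + (0.38/2)·(0.777098 + 1.066490) = 1.143239
y(1.26) ≈ 1.1432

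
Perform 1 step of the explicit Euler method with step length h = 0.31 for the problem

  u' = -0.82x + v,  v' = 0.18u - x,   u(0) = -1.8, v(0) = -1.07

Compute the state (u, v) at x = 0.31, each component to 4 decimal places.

Euler on (u,v): u_{n+1} = u_n + h·u', v_{n+1} = v_n + h·v'.
0.000000: (-1.800000, -1.070000); f=(-1.070000, -0.324000) → (-2.131700, -1.170440)
(u(0.31), v(0.31)) ≈ (-2.1317, -1.1704)

-2.1317, -1.1704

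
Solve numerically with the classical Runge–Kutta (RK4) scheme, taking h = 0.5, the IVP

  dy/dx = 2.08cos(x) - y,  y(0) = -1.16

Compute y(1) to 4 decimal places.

0.6264

RK4: k1 = f(x_n, y_n); k2 = f(x_n + h/2, y_n + (h/2)·k1); k3 = f(x_n + h/2, y_n + (h/2)·k2); k4 = f(x_n + h, y_n + h·k3); y_{n+1} = y_n + (h/6)·(k1 + 2k2 + 2k3 + k4).
x=0.000000, y=-1.160000:
  k1 = f(0.000000, -1.160000) = 3.240000
  k2 = f(0.250000, -0.350000) = 2.365338
  k3 = f(0.250000, -0.568666) = 2.584003
  k4 = f(0.500000, 0.132002) = 1.693370
  y ← -1.160000 + (0.5/6)·(k1 + 2k2 + 2k3 + k4) = 0.076004
x=0.500000, y=0.076004:
  k1 = f(0.500000, 0.076004) = 1.749367
  k2 = f(0.750000, 0.513346) = 1.008567
  k3 = f(0.750000, 0.328146) = 1.193767
  k4 = f(1.000000, 0.672888) = 0.450941
  y ← 0.076004 + (0.5/6)·(k1 + 2k2 + 2k3 + k4) = 0.626419
y(1) ≈ 0.6264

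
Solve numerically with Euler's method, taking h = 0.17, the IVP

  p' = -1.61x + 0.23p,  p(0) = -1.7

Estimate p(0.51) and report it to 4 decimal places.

Euler: p_{n+1} = p_n + h·f(x_n, p_n).
x=0.000000, p=-1.700000: f=-0.391000 → p ← -1.700000 + 0.17·(-0.391000) = -1.766470
x=0.170000, p=-1.766470: f=-0.679988 → p ← -1.766470 + 0.17·(-0.679988) = -1.882068
x=0.340000, p=-1.882068: f=-0.980276 → p ← -1.882068 + 0.17·(-0.980276) = -2.048715
p(0.51) ≈ -2.0487

-2.0487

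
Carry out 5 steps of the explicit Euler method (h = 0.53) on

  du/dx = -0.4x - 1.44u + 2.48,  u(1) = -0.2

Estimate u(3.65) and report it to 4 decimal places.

0.8999

Euler: u_{n+1} = u_n + h·f(x_n, u_n).
x=1.000000, u=-0.200000: f=2.368000 → u ← -0.200000 + 0.53·2.368000 = 1.055040
x=1.530000, u=1.055040: f=0.348742 → u ← 1.055040 + 0.53·0.348742 = 1.239873
x=2.060000, u=1.239873: f=-0.129418 → u ← 1.239873 + 0.53·(-0.129418) = 1.171282
x=2.590000, u=1.171282: f=-0.242646 → u ← 1.171282 + 0.53·(-0.242646) = 1.042680
x=3.120000, u=1.042680: f=-0.269459 → u ← 1.042680 + 0.53·(-0.269459) = 0.899867
u(3.65) ≈ 0.8999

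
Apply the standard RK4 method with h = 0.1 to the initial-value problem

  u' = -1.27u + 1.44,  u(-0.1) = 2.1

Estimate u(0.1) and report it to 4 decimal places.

RK4: k1 = f(t_n, u_n); k2 = f(t_n + h/2, u_n + (h/2)·k1); k3 = f(t_n + h/2, u_n + (h/2)·k2); k4 = f(t_n + h, u_n + h·k3); u_{n+1} = u_n + (h/6)·(k1 + 2k2 + 2k3 + k4).
t=-0.100000, u=2.100000:
  k1 = f(-0.100000, 2.100000) = -1.227000
  k2 = f(-0.050000, 2.038650) = -1.149085
  k3 = f(-0.050000, 2.042546) = -1.154033
  k4 = f(0.000000, 1.984597) = -1.080438
  u ← 2.100000 + (0.1/6)·(k1 + 2k2 + 2k3 + k4) = 1.984772
t=0.000000, u=1.984772:
  k1 = f(0.000000, 1.984772) = -1.080661
  k2 = f(0.050000, 1.930739) = -1.012039
  k3 = f(0.050000, 1.934170) = -1.016396
  k4 = f(0.100000, 1.883132) = -0.951578
  u ← 1.984772 + (0.1/6)·(k1 + 2k2 + 2k3 + k4) = 1.883287
u(0.1) ≈ 1.8833

1.8833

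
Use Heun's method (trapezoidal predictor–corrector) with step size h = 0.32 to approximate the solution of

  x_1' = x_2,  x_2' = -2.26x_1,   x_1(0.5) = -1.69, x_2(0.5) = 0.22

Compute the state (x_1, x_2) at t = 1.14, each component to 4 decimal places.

-0.8059, 2.2827

Heun on (x_1,x_2): k1 = f(t_n, state_n); k2 = f(t_n + h, state_n + h·k1); state_{n+1} = state_n + (h/2)·(k1 + k2).
0.500000: (-1.690000, 0.220000)
  k1 = (0.220000, 3.819400)
  predictor → (-1.619600, 1.442208)
  k2 = (1.442208, 3.660296)
  → (-1.424047, 1.416751)
0.820000: (-1.424047, 1.416751)
  k1 = (1.416751, 3.218346)
  predictor → (-0.970686, 2.446622)
  k2 = (2.446622, 2.193751)
  → (-0.805907, 2.282687)
(x_1(1.14), x_2(1.14)) ≈ (-0.8059, 2.2827)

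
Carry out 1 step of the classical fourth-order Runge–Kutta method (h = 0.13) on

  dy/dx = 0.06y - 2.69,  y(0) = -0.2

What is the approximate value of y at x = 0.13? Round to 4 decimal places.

RK4: k1 = f(x_n, y_n); k2 = f(x_n + h/2, y_n + (h/2)·k1); k3 = f(x_n + h/2, y_n + (h/2)·k2); k4 = f(x_n + h, y_n + h·k3); y_{n+1} = y_n + (h/6)·(k1 + 2k2 + 2k3 + k4).
x=0.000000, y=-0.200000:
  k1 = f(0.000000, -0.200000) = -2.702000
  k2 = f(0.065000, -0.375630) = -2.712538
  k3 = f(0.065000, -0.376315) = -2.712579
  k4 = f(0.130000, -0.552635) = -2.723158
  y ← -0.200000 + (0.13/6)·(k1 + 2k2 + 2k3 + k4) = -0.552633
y(0.13) ≈ -0.5526

-0.5526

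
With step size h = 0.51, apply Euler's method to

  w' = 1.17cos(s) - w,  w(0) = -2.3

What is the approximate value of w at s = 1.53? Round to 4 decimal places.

0.4401

Euler: w_{n+1} = w_n + h·f(s_n, w_n).
s=0.000000, w=-2.300000: f=3.470000 → w ← -2.300000 + 0.51·3.470000 = -0.530300
s=0.510000, w=-0.530300: f=1.551411 → w ← -0.530300 + 0.51·1.551411 = 0.260920
s=1.020000, w=0.260920: f=0.351419 → w ← 0.260920 + 0.51·0.351419 = 0.440143
w(1.53) ≈ 0.4401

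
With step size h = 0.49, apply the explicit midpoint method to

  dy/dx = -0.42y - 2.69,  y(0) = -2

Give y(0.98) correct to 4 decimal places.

Midpoint: k1 = f(x_n, y_n); k2 = f(x_n + h/2, y_n + (h/2)·k1); y_{n+1} = y_n + h·k2.
x=0.000000, y=-2.000000:
  k1 = f(0.000000, -2.000000) = -1.850000
  k2 = f(0.245000, -2.453250) = -1.659635
  y ← -2.000000 + 0.49·(-1.659635) = -2.813221
x=0.490000, y=-2.813221:
  k1 = f(0.490000, -2.813221) = -1.508447
  k2 = f(0.735000, -3.182791) = -1.353228
  y ← -2.813221 + 0.49·(-1.353228) = -3.476303
y(0.98) ≈ -3.4763

-3.4763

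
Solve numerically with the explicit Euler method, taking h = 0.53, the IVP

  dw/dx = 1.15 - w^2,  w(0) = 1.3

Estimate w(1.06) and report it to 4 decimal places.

Euler: w_{n+1} = w_n + h·f(x_n, w_n).
x=0.000000, w=1.300000: f=-0.540000 → w ← 1.300000 + 0.53·(-0.540000) = 1.013800
x=0.530000, w=1.013800: f=0.122210 → w ← 1.013800 + 0.53·0.122210 = 1.078571
w(1.06) ≈ 1.0786

1.0786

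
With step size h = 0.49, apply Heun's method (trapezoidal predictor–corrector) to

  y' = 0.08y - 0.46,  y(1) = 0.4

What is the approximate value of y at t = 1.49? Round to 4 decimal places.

0.1862

Heun: k1 = f(t_n, y_n); k2 = f(t_n + h, y_n + h·k1); y_{n+1} = y_n + (h/2)·(k1 + k2).
t=1.000000, y=0.400000:
  k1 = f(1.000000, 0.400000) = -0.428000
  k2 = f(1.490000, 0.190280) = -0.444778
  y ← 0.400000 + (0.49/2)·(-0.428000 + (-0.444778)) = 0.186169
y(1.49) ≈ 0.1862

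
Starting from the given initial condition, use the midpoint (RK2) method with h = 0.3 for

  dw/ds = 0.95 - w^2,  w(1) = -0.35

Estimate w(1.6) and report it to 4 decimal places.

Midpoint: k1 = f(s_n, w_n); k2 = f(s_n + h/2, w_n + (h/2)·k1); w_{n+1} = w_n + h·k2.
s=1.000000, w=-0.350000:
  k1 = f(1.000000, -0.350000) = 0.827500
  k2 = f(1.150000, -0.225875) = 0.898980
  w ← -0.350000 + 0.3·0.898980 = -0.080306
s=1.300000, w=-0.080306:
  k1 = f(1.300000, -0.080306) = 0.943551
  k2 = f(1.450000, 0.061227) = 0.946251
  w ← -0.080306 + 0.3·0.946251 = 0.203570
w(1.6) ≈ 0.2036

0.2036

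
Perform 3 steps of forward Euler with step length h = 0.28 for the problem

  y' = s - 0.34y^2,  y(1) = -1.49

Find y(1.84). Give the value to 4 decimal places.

Euler: y_{n+1} = y_n + h·f(s_n, y_n).
s=1.000000, y=-1.490000: f=0.245166 → y ← -1.490000 + 0.28·0.245166 = -1.421354
s=1.280000, y=-1.421354: f=0.593116 → y ← -1.421354 + 0.28·0.593116 = -1.255281
s=1.560000, y=-1.255281: f=1.024252 → y ← -1.255281 + 0.28·1.024252 = -0.968490
y(1.84) ≈ -0.9685

-0.9685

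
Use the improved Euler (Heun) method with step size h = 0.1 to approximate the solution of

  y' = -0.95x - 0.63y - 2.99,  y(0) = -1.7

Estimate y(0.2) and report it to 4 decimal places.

-2.0788

Heun: k1 = f(x_n, y_n); k2 = f(x_n + h, y_n + h·k1); y_{n+1} = y_n + (h/2)·(k1 + k2).
x=0.000000, y=-1.700000:
  k1 = f(0.000000, -1.700000) = -1.919000
  k2 = f(0.100000, -1.891900) = -1.893103
  y ← -1.700000 + (0.1/2)·(-1.919000 + (-1.893103)) = -1.890605
x=0.100000, y=-1.890605:
  k1 = f(0.100000, -1.890605) = -1.893919
  k2 = f(0.200000, -2.079997) = -1.869602
  y ← -1.890605 + (0.1/2)·(-1.893919 + (-1.869602)) = -2.078781
y(0.2) ≈ -2.0788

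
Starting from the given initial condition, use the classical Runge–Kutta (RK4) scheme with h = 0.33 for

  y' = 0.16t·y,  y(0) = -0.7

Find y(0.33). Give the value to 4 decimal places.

-0.7061

RK4: k1 = f(t_n, y_n); k2 = f(t_n + h/2, y_n + (h/2)·k1); k3 = f(t_n + h/2, y_n + (h/2)·k2); k4 = f(t_n + h, y_n + h·k3); y_{n+1} = y_n + (h/6)·(k1 + 2k2 + 2k3 + k4).
t=0.000000, y=-0.700000:
  k1 = f(0.000000, -0.700000) = 0.000000
  k2 = f(0.165000, -0.700000) = -0.018480
  k3 = f(0.165000, -0.703049) = -0.018560
  k4 = f(0.330000, -0.706125) = -0.037283
  y ← -0.700000 + (0.33/6)·(k1 + 2k2 + 2k3 + k4) = -0.706125
y(0.33) ≈ -0.7061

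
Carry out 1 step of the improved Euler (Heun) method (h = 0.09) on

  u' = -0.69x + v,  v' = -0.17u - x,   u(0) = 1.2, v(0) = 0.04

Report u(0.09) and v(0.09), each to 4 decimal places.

Heun on (u,v): k1 = f(x_n, state_n); k2 = f(x_n + h, state_n + h·k1); state_{n+1} = state_n + (h/2)·(k1 + k2).
0.000000: (1.200000, 0.040000)
  k1 = (0.040000, -0.204000)
  predictor → (1.203600, 0.021640)
  k2 = (-0.040460, -0.294612)
  → (1.199979, 0.017562)
(u(0.09), v(0.09)) ≈ (1.2000, 0.0176)

1.2000, 0.0176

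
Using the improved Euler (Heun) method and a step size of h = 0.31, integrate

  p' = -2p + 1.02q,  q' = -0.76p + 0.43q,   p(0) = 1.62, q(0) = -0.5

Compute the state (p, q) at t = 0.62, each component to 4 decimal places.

0.1983, -1.0627

Heun on (p,q): k1 = f(t_n, state_n); k2 = f(t_n + h, state_n + h·k1); state_{n+1} = state_n + (h/2)·(k1 + k2).
0.000000: (1.620000, -0.500000)
  k1 = (-3.750000, -1.446200)
  predictor → (0.457500, -0.948322)
  k2 = (-1.882288, -0.755478)
  → (0.746995, -0.841260)
0.310000: (0.746995, -0.841260)
  k1 = (-2.352076, -0.929458)
  predictor → (0.017852, -1.129392)
  k2 = (-1.187684, -0.499206)
  → (0.198333, -1.062703)
(p(0.62), q(0.62)) ≈ (0.1983, -1.0627)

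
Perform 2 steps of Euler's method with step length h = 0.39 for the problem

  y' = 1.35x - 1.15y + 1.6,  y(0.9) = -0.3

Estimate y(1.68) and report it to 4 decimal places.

1.8174

Euler: y_{n+1} = y_n + h·f(x_n, y_n).
x=0.900000, y=-0.300000: f=3.160000 → y ← -0.300000 + 0.39·3.160000 = 0.932400
x=1.290000, y=0.932400: f=2.269240 → y ← 0.932400 + 0.39·2.269240 = 1.817404
y(1.68) ≈ 1.8174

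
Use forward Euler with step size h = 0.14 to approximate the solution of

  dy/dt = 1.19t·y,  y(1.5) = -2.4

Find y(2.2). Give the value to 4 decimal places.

-8.7791

Euler: y_{n+1} = y_n + h·f(t_n, y_n).
t=1.500000, y=-2.400000: f=-4.284000 → y ← -2.400000 + 0.14·(-4.284000) = -2.999760
t=1.640000, y=-2.999760: f=-5.854332 → y ← -2.999760 + 0.14·(-5.854332) = -3.819366
t=1.780000, y=-3.819366: f=-8.090182 → y ← -3.819366 + 0.14·(-8.090182) = -4.951992
t=1.920000, y=-4.951992: f=-11.314311 → y ← -4.951992 + 0.14·(-11.314311) = -6.535995
t=2.060000, y=-6.535995: f=-16.022339 → y ← -6.535995 + 0.14·(-16.022339) = -8.779123
y(2.2) ≈ -8.7791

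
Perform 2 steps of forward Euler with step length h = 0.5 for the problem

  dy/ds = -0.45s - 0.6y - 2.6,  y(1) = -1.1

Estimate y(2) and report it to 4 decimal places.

-3.2440

Euler: y_{n+1} = y_n + h·f(s_n, y_n).
s=1.000000, y=-1.100000: f=-2.390000 → y ← -1.100000 + 0.5·(-2.390000) = -2.295000
s=1.500000, y=-2.295000: f=-1.898000 → y ← -2.295000 + 0.5·(-1.898000) = -3.244000
y(2) ≈ -3.2440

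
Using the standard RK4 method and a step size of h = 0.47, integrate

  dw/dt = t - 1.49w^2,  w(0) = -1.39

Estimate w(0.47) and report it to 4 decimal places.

-9.9101

RK4: k1 = f(t_n, w_n); k2 = f(t_n + h/2, w_n + (h/2)·k1); k3 = f(t_n + h/2, w_n + (h/2)·k2); k4 = f(t_n + h, w_n + h·k3); w_{n+1} = w_n + (h/6)·(k1 + 2k2 + 2k3 + k4).
t=0.000000, w=-1.390000:
  k1 = f(0.000000, -1.390000) = -2.878829
  k2 = f(0.235000, -2.066525) = -6.128082
  k3 = f(0.235000, -2.830099) = -11.699098
  k4 = f(0.470000, -6.888576) = -70.234197
  w ← -1.390000 + (0.47/6)·(k1 + 2k2 + 2k3 + k4) = -9.910112
w(0.47) ≈ -9.9101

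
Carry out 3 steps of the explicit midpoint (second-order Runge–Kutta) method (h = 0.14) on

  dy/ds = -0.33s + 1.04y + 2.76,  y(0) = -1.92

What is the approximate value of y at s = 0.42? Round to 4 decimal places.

Midpoint: k1 = f(s_n, y_n); k2 = f(s_n + h/2, y_n + (h/2)·k1); y_{n+1} = y_n + h·k2.
s=0.000000, y=-1.920000:
  k1 = f(0.000000, -1.920000) = 0.763200
  k2 = f(0.070000, -1.866576) = 0.795661
  y ← -1.920000 + 0.14·0.795661 = -1.808607
s=0.140000, y=-1.808607:
  k1 = f(0.140000, -1.808607) = 0.832848
  k2 = f(0.210000, -1.750308) = 0.870380
  y ← -1.808607 + 0.14·0.870380 = -1.686754
s=0.280000, y=-1.686754:
  k1 = f(0.280000, -1.686754) = 0.913376
  k2 = f(0.350000, -1.622818) = 0.956769
  y ← -1.686754 + 0.14·0.956769 = -1.552807
y(0.42) ≈ -1.5528

-1.5528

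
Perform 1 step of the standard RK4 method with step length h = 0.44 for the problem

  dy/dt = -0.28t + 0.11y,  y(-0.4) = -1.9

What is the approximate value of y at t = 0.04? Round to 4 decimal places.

-1.9713

RK4: k1 = f(t_n, y_n); k2 = f(t_n + h/2, y_n + (h/2)·k1); k3 = f(t_n + h/2, y_n + (h/2)·k2); k4 = f(t_n + h, y_n + h·k3); y_{n+1} = y_n + (h/6)·(k1 + 2k2 + 2k3 + k4).
t=-0.400000, y=-1.900000:
  k1 = f(-0.400000, -1.900000) = -0.097000
  k2 = f(-0.180000, -1.921340) = -0.160947
  k3 = f(-0.180000, -1.935408) = -0.162495
  k4 = f(0.040000, -1.971498) = -0.228065
  y ← -1.900000 + (0.44/6)·(k1 + 2k2 + 2k3 + k4) = -1.971276
y(0.04) ≈ -1.9713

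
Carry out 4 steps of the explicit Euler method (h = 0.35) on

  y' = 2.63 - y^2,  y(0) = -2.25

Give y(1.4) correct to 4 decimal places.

-97.4558

Euler: y_{n+1} = y_n + h·f(x_n, y_n).
x=0.000000, y=-2.250000: f=-2.432500 → y ← -2.250000 + 0.35·(-2.432500) = -3.101375
x=0.350000, y=-3.101375: f=-6.988527 → y ← -3.101375 + 0.35·(-6.988527) = -5.547359
x=0.700000, y=-5.547359: f=-28.143196 → y ← -5.547359 + 0.35·(-28.143196) = -15.397478
x=1.050000, y=-15.397478: f=-234.452334 → y ← -15.397478 + 0.35·(-234.452334) = -97.455795
y(1.4) ≈ -97.4558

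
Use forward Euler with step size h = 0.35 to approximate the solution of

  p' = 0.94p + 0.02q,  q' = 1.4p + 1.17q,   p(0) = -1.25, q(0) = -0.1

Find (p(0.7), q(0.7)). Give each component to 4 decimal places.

-2.2140, -1.8763

Euler on (p,q): p_{n+1} = p_n + h·p', q_{n+1} = q_n + h·q'.
0.000000: (-1.250000, -0.100000); f=(-1.177000, -1.867000) → (-1.661950, -0.753450)
0.350000: (-1.661950, -0.753450); f=(-1.577302, -3.208266) → (-2.214006, -1.876343)
(p(0.7), q(0.7)) ≈ (-2.2140, -1.8763)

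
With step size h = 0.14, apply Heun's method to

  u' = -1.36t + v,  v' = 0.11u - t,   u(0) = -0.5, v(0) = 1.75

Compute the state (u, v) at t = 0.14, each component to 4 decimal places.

-0.2689, 1.7344

Heun on (u,v): k1 = f(t_n, state_n); k2 = f(t_n + h, state_n + h·k1); state_{n+1} = state_n + (h/2)·(k1 + k2).
0.000000: (-0.500000, 1.750000)
  k1 = (1.750000, -0.055000)
  predictor → (-0.255000, 1.742300)
  k2 = (1.551900, -0.168050)
  → (-0.268867, 1.734387)
(u(0.14), v(0.14)) ≈ (-0.2689, 1.7344)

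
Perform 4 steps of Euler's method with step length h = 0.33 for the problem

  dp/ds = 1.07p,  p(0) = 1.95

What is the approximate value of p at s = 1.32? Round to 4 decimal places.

Euler: p_{n+1} = p_n + h·f(s_n, p_n).
s=0.000000, p=1.950000: f=2.086500 → p ← 1.950000 + 0.33·2.086500 = 2.638545
s=0.330000, p=2.638545: f=2.823243 → p ← 2.638545 + 0.33·2.823243 = 3.570215
s=0.660000, p=3.570215: f=3.820130 → p ← 3.570215 + 0.33·3.820130 = 4.830858
s=0.990000, p=4.830858: f=5.169018 → p ← 4.830858 + 0.33·5.169018 = 6.536634
p(1.32) ≈ 6.5366

6.5366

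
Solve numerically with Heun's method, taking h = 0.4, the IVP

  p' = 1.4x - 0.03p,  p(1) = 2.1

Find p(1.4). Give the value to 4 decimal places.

Heun: k1 = f(x_n, p_n); k2 = f(x_n + h, p_n + h·k1); p_{n+1} = p_n + (h/2)·(k1 + k2).
x=1.000000, p=2.100000:
  k1 = f(1.000000, 2.100000) = 1.337000
  k2 = f(1.400000, 2.634800) = 1.880956
  p ← 2.100000 + (0.4/2)·(1.337000 + 1.880956) = 2.743591
p(1.4) ≈ 2.7436

2.7436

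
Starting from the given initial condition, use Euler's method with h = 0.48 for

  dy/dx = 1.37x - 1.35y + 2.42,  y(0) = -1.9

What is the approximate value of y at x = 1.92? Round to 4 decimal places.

Euler: y_{n+1} = y_n + h·f(x_n, y_n).
x=0.000000, y=-1.900000: f=4.985000 → y ← -1.900000 + 0.48·4.985000 = 0.492800
x=0.480000, y=0.492800: f=2.412320 → y ← 0.492800 + 0.48·2.412320 = 1.650714
x=0.960000, y=1.650714: f=1.506737 → y ← 1.650714 + 0.48·1.506737 = 2.373947
x=1.440000, y=2.373947: f=1.187971 → y ← 2.373947 + 0.48·1.187971 = 2.944173
y(1.92) ≈ 2.9442

2.9442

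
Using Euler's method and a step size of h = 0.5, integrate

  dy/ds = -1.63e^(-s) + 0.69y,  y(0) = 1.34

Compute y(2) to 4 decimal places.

0.9229

Euler: y_{n+1} = y_n + h·f(s_n, y_n).
s=0.000000, y=1.340000: f=-0.705400 → y ← 1.340000 + 0.5·(-0.705400) = 0.987300
s=0.500000, y=0.987300: f=-0.307408 → y ← 0.987300 + 0.5·(-0.307408) = 0.833596
s=1.000000, y=0.833596: f=-0.024462 → y ← 0.833596 + 0.5·(-0.024462) = 0.821365
s=1.500000, y=0.821365: f=0.203040 → y ← 0.821365 + 0.5·0.203040 = 0.922885
y(2) ≈ 0.9229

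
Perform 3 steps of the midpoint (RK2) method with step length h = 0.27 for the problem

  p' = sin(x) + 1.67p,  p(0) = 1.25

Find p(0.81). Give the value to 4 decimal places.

5.1559

Midpoint: k1 = f(x_n, p_n); k2 = f(x_n + h/2, p_n + (h/2)·k1); p_{n+1} = p_n + h·k2.
x=0.000000, p=1.250000:
  k1 = f(0.000000, 1.250000) = 2.087500
  k2 = f(0.135000, 1.531813) = 2.692717
  p ← 1.250000 + 0.27·2.692717 = 1.977034
x=0.270000, p=1.977034:
  k1 = f(0.270000, 1.977034) = 3.568378
  k2 = f(0.405000, 2.458765) = 4.500156
  p ← 1.977034 + 0.27·4.500156 = 3.192076
x=0.540000, p=3.192076:
  k1 = f(0.540000, 3.192076) = 5.844902
  k2 = f(0.675000, 3.981137) = 7.273397
  p ← 3.192076 + 0.27·7.273397 = 5.155893
p(0.81) ≈ 5.1559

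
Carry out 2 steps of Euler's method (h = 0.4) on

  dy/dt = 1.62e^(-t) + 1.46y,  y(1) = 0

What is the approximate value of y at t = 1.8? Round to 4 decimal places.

Euler: y_{n+1} = y_n + h·f(t_n, y_n).
t=1.000000, y=0.000000: f=0.595965 → y ← 0.000000 + 0.4·0.595965 = 0.238386
t=1.400000, y=0.238386: f=0.747530 → y ← 0.238386 + 0.4·0.747530 = 0.537398
y(1.8) ≈ 0.5374

0.5374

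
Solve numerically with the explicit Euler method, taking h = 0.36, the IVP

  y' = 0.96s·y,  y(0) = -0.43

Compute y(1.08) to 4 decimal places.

Euler: y_{n+1} = y_n + h·f(s_n, y_n).
s=0.000000, y=-0.430000: f=0.000000 → y ← -0.430000 + 0.36·0.000000 = -0.430000
s=0.360000, y=-0.430000: f=-0.148608 → y ← -0.430000 + 0.36·(-0.148608) = -0.483499
s=0.720000, y=-0.483499: f=-0.334194 → y ← -0.483499 + 0.36·(-0.334194) = -0.603809
y(1.08) ≈ -0.6038

-0.6038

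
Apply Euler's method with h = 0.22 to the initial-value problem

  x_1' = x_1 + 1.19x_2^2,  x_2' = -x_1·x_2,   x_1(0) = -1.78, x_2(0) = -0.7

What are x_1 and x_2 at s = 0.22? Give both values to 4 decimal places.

Euler on (x_1,x_2): x_1_{n+1} = x_1_n + h·x_1', x_2_{n+1} = x_2_n + h·x_2'.
0.000000: (-1.780000, -0.700000); f=(-1.196900, -1.246000) → (-2.043318, -0.974120)
(x_1(0.22), x_2(0.22)) ≈ (-2.0433, -0.9741)

-2.0433, -0.9741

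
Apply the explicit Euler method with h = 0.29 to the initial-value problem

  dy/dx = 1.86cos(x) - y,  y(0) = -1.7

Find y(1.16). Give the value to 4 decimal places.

0.6898

Euler: y_{n+1} = y_n + h·f(x_n, y_n).
x=0.000000, y=-1.700000: f=3.560000 → y ← -1.700000 + 0.29·3.560000 = -0.667600
x=0.290000, y=-0.667600: f=2.449934 → y ← -0.667600 + 0.29·2.449934 = 0.042881
x=0.580000, y=0.042881: f=1.512940 → y ← 0.042881 + 0.29·1.512940 = 0.481633
x=0.870000, y=0.481633: f=0.717744 → y ← 0.481633 + 0.29·0.717744 = 0.689779
y(1.16) ≈ 0.6898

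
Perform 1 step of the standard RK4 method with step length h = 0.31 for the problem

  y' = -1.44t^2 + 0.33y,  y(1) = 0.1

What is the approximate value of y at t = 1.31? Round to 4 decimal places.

-0.5172

RK4: k1 = f(t_n, y_n); k2 = f(t_n + h/2, y_n + (h/2)·k1); k3 = f(t_n + h/2, y_n + (h/2)·k2); k4 = f(t_n + h, y_n + h·k3); y_{n+1} = y_n + (h/6)·(k1 + 2k2 + 2k3 + k4).
t=1.000000, y=0.100000:
  k1 = f(1.000000, 0.100000) = -1.407000
  k2 = f(1.155000, -0.118085) = -1.959964
  k3 = f(1.155000, -0.203794) = -1.988248
  k4 = f(1.310000, -0.516357) = -2.641582
  y ← 0.100000 + (0.31/6)·(k1 + 2k2 + 2k3 + k4) = -0.517159
y(1.31) ≈ -0.5172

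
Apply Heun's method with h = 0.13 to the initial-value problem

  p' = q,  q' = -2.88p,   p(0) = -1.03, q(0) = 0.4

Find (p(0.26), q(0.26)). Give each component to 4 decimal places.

-0.8289, 1.1138

Heun on (p,q): k1 = f(t_n, state_n); k2 = f(t_n + h, state_n + h·k1); state_{n+1} = state_n + (h/2)·(k1 + k2).
0.000000: (-1.030000, 0.400000)
  k1 = (0.400000, 2.966400)
  predictor → (-0.978000, 0.785632)
  k2 = (0.785632, 2.816640)
  → (-0.952934, 0.775898)
0.130000: (-0.952934, 0.775898)
  k1 = (0.775898, 2.744450)
  predictor → (-0.852067, 1.132676)
  k2 = (1.132676, 2.453954)
  → (-0.828877, 1.113794)
(p(0.26), q(0.26)) ≈ (-0.8289, 1.1138)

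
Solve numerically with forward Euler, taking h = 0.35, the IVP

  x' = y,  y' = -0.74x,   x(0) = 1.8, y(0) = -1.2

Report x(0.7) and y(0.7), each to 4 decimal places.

0.7968, -2.0236

Euler on (x,y): x_{n+1} = x_n + h·x', y_{n+1} = y_n + h·y'.
0.000000: (1.800000, -1.200000); f=(-1.200000, -1.332000) → (1.380000, -1.666200)
0.350000: (1.380000, -1.666200); f=(-1.666200, -1.021200) → (0.796830, -2.023620)
(x(0.7), y(0.7)) ≈ (0.7968, -2.0236)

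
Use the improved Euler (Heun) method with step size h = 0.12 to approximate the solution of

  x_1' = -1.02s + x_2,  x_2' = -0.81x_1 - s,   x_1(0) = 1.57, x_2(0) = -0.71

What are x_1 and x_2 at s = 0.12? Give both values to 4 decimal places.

Heun on (x_1,x_2): k1 = f(s_n, state_n); k2 = f(s_n + h, state_n + h·k1); state_{n+1} = state_n + (h/2)·(k1 + k2).
0.000000: (1.570000, -0.710000)
  k1 = (-0.710000, -1.271700)
  predictor → (1.484800, -0.862604)
  k2 = (-0.985004, -1.322688)
  → (1.468300, -0.865663)
(x_1(0.12), x_2(0.12)) ≈ (1.4683, -0.8657)

1.4683, -0.8657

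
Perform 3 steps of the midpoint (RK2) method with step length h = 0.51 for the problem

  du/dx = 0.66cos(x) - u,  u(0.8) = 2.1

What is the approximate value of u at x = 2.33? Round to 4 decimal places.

Midpoint: k1 = f(x_n, u_n); k2 = f(x_n + h/2, u_n + (h/2)·k1); u_{n+1} = u_n + h·k2.
x=0.800000, u=2.100000:
  k1 = f(0.800000, 2.100000) = -1.640174
  k2 = f(1.055000, 1.681756) = -1.356225
  u ← 2.100000 + 0.51·(-1.356225) = 1.408325
x=1.310000, u=1.408325:
  k1 = f(1.310000, 1.408325) = -1.238144
  k2 = f(1.565000, 1.092598) = -1.088773
  u ← 1.408325 + 0.51·(-1.088773) = 0.853051
x=1.820000, u=0.853051:
  k1 = f(1.820000, 0.853051) = -1.015828
  k2 = f(2.075000, 0.594015) = -0.912868
  u ← 0.853051 + 0.51·(-0.912868) = 0.387488
u(2.33) ≈ 0.3875

0.3875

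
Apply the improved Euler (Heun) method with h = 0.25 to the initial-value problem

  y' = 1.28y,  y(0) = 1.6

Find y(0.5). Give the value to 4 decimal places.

Heun: k1 = f(x_n, y_n); k2 = f(x_n + h, y_n + h·k1); y_{n+1} = y_n + (h/2)·(k1 + k2).
x=0.000000, y=1.600000:
  k1 = f(0.000000, 1.600000) = 2.048000
  k2 = f(0.250000, 2.112000) = 2.703360
  y ← 1.600000 + (0.25/2)·(2.048000 + 2.703360) = 2.193920
x=0.250000, y=2.193920:
  k1 = f(0.250000, 2.193920) = 2.808218
  k2 = f(0.500000, 2.895974) = 3.706847
  y ← 2.193920 + (0.25/2)·(2.808218 + 3.706847) = 3.008303
y(0.5) ≈ 3.0083

3.0083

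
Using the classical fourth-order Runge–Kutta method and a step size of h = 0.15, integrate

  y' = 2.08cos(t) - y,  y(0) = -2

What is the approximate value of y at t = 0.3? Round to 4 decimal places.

RK4: k1 = f(t_n, y_n); k2 = f(t_n + h/2, y_n + (h/2)·k1); k3 = f(t_n + h/2, y_n + (h/2)·k2); k4 = f(t_n + h, y_n + h·k3); y_{n+1} = y_n + (h/6)·(k1 + 2k2 + 2k3 + k4).
t=0.000000, y=-2.000000:
  k1 = f(0.000000, -2.000000) = 4.080000
  k2 = f(0.075000, -1.694000) = 3.768153
  k3 = f(0.075000, -1.717389) = 3.791541
  k4 = f(0.150000, -1.431269) = 3.487913
  y ← -2.000000 + (0.15/6)·(k1 + 2k2 + 2k3 + k4) = -1.432817
t=0.150000, y=-1.432817:
  k1 = f(0.150000, -1.432817) = 3.489461
  k2 = f(0.225000, -1.171108) = 3.198680
  k3 = f(0.225000, -1.192917) = 3.220488
  k4 = f(0.300000, -0.949744) = 2.936844
  y ← -1.432817 + (0.15/6)·(k1 + 2k2 + 2k3 + k4) = -0.951201
y(0.3) ≈ -0.9512

-0.9512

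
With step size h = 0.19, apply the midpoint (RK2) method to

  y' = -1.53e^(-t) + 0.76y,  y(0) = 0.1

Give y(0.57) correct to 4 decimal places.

-0.6942

Midpoint: k1 = f(t_n, y_n); k2 = f(t_n + h/2, y_n + (h/2)·k1); y_{n+1} = y_n + h·k2.
t=0.000000, y=0.100000:
  k1 = f(0.000000, 0.100000) = -1.454000
  k2 = f(0.095000, -0.038130) = -1.420319
  y ← 0.100000 + 0.19·(-1.420319) = -0.169861
t=0.190000, y=-0.169861:
  k1 = f(0.190000, -0.169861) = -1.394342
  k2 = f(0.285000, -0.302323) = -1.380347
  y ← -0.169861 + 0.19·(-1.380347) = -0.432127
t=0.380000, y=-0.432127:
  k1 = f(0.380000, -0.432127) = -1.374724
  k2 = f(0.475000, -0.562725) = -1.379156
  y ← -0.432127 + 0.19·(-1.379156) = -0.694166
y(0.57) ≈ -0.6942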